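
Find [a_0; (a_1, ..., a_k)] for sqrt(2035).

[45; (9, 90)]

Write x_i = (sqrt(2035) + m_i)/d_i with (m_0, d_0) = (0, 1). a_0 = floor(sqrt(2035)) = 45, since 45^2 = 2025 <= 2035 < 2116 = 46^2.
Iterate m_{i+1} = d_i*a_i - m_i, d_{i+1} = (2035 - m_{i+1}^2)/d_i, a_{i+1} = floor((a_0 + m_{i+1})/d_{i+1}):
  m_1 = 1*45 - 0 = 45, d_1 = (2035 - 45^2)/1 = 10/1 = 10, a_1 = floor((45 + 45)/10) = 9.
  m_2 = 10*9 - 45 = 45, d_2 = (2035 - 45^2)/10 = 10/10 = 1, a_2 = floor((45 + 45)/1) = 90.
  m_3 = 1*90 - 45 = 45, d_3 = (2035 - 45^2)/1 = 10/1 = 10: (m_3, d_3) = (m_1, d_1) = (45, 10), so from here the quotients repeat a_1, a_2; the period length is 2.
Hence the expansion of sqrt(2035) is a_0 = 45 followed by the repeating block 9, 90 (period 2).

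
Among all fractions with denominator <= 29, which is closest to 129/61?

Expand x = 129/61 as a continued fraction with the Euclidean algorithm:
  129 = 2*61 + 7, so a_0 = 2.
  61 = 8*7 + 5, so a_1 = 8.
  7 = 1*5 + 2, so a_2 = 1.
  5 = 2*2 + 1, so a_3 = 2.
  2 = 2*1 + 0, so a_4 = 2.
so x = [2; 8, 1, 2, 2].
Convergents (p_i = a_i*p_{i-1} + p_{i-2}, q_i = a_i*q_{i-1} + q_{i-2} with p_{-2}=0, p_{-1}=1, q_{-2}=1, q_{-1}=0), until the denominator exceeds 29:
  i=0: a_0=2, p_0 = 2*1 + 0 = 2, q_0 = 2*0 + 1 = 1.
  i=1: a_1=8, p_1 = 8*2 + 1 = 17, q_1 = 8*1 + 0 = 8.
  i=2: a_2=1, p_2 = 1*17 + 2 = 19, q_2 = 1*8 + 1 = 9.
  i=3: a_3=2, p_3 = 2*19 + 17 = 55, q_3 = 2*9 + 8 = 26.
  i=4: a_4=2, p_4 = 2*55 + 19 = 129, q_4 = 2*26 + 9 = 61.
q_4 = 61 > 29, so the last convergent with denominator <= 29 is p_3/q_3 = 55/26.
The closest fraction with denominator <= 29 is either p_3/q_3 or the intermediate fraction (k*p_3 + p_2)/(k*q_3 + q_2) with the largest k >= 1 whose denominator stays <= 29; these approach x as k grows, and every other convergent or intermediate fraction in range is farther away.
Largest k: floor((29 - q_2)/q_3) = floor((29 - 9)/26) = 0.
Since k = 0, no intermediate fraction beyond p_3/q_3 has denominator <= 29, so the convergent 55/26 is the closest (its error is |129*26 - 55*61|/(61*26) = 1/1586).

55/26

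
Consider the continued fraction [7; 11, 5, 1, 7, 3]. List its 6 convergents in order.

Using the convergent recurrence p_i = a_i*p_{i-1} + p_{i-2}, q_i = a_i*q_{i-1} + q_{i-2} with p_{-2}=0, p_{-1}=1, q_{-2}=1, q_{-1}=0:
  i=0: a_0=7, p_0 = 7*1 + 0 = 7, q_0 = 7*0 + 1 = 1.
  i=1: a_1=11, p_1 = 11*7 + 1 = 78, q_1 = 11*1 + 0 = 11.
  i=2: a_2=5, p_2 = 5*78 + 7 = 397, q_2 = 5*11 + 1 = 56.
  i=3: a_3=1, p_3 = 1*397 + 78 = 475, q_3 = 1*56 + 11 = 67.
  i=4: a_4=7, p_4 = 7*475 + 397 = 3722, q_4 = 7*67 + 56 = 525.
  i=5: a_5=3, p_5 = 3*3722 + 475 = 11641, q_5 = 3*525 + 67 = 1642.

7/1, 78/11, 397/56, 475/67, 3722/525, 11641/1642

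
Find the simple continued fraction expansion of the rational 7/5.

Run the Euclidean algorithm on 7 and 5; the successive quotients are the partial quotients a_0, a_1, ... (each step inverts the fractional part left over by the previous one):
  7 = 1*5 + 2, so a_0 = 1.
  5 = 2*2 + 1, so a_1 = 2.
  2 = 2*1 + 0, so a_2 = 2.
The remainder reaches 0 after 3 divisions, so the expansion has 3 partial quotients, read off in order.

[1; 2, 2]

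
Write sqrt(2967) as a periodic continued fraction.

[54; (2, 7, 1, 7, 2, 108)]

Write x_i = (sqrt(2967) + m_i)/d_i with (m_0, d_0) = (0, 1). a_0 = floor(sqrt(2967)) = 54, since 54^2 = 2916 <= 2967 < 3025 = 55^2.
Iterate m_{i+1} = d_i*a_i - m_i, d_{i+1} = (2967 - m_{i+1}^2)/d_i, a_{i+1} = floor((a_0 + m_{i+1})/d_{i+1}):
  m_1 = 1*54 - 0 = 54, d_1 = (2967 - 54^2)/1 = 51/1 = 51, a_1 = floor((54 + 54)/51) = 2.
  m_2 = 51*2 - 54 = 48, d_2 = (2967 - 48^2)/51 = 663/51 = 13, a_2 = floor((54 + 48)/13) = 7.
  m_3 = 13*7 - 48 = 43, d_3 = (2967 - 43^2)/13 = 1118/13 = 86, a_3 = floor((54 + 43)/86) = 1.
  m_4 = 86*1 - 43 = 43, d_4 = (2967 - 43^2)/86 = 1118/86 = 13, a_4 = floor((54 + 43)/13) = 7.
  m_5 = 13*7 - 43 = 48, d_5 = (2967 - 48^2)/13 = 663/13 = 51, a_5 = floor((54 + 48)/51) = 2.
  m_6 = 51*2 - 48 = 54, d_6 = (2967 - 54^2)/51 = 51/51 = 1, a_6 = floor((54 + 54)/1) = 108.
  m_7 = 1*108 - 54 = 54, d_7 = (2967 - 54^2)/1 = 51/1 = 51: (m_7, d_7) = (m_1, d_1) = (54, 51), so from here the quotients repeat a_1, ..., a_6; the period length is 6.
Hence the expansion of sqrt(2967) is a_0 = 54 followed by the repeating block 2, 7, 1, 7, 2, 108 (period 6).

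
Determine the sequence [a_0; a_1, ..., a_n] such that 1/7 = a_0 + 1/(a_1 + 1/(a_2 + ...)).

[0; 7]

Run the Euclidean algorithm on 1 and 7; the successive quotients are the partial quotients a_0, a_1, ... (each step inverts the fractional part left over by the previous one):
  1 = 0*7 + 1, so a_0 = 0.
  7 = 7*1 + 0, so a_1 = 7.
The remainder reaches 0 after 2 divisions, so the expansion has 2 partial quotients, read off in order.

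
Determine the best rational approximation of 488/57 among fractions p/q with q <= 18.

Expand x = 488/57 as a continued fraction with the Euclidean algorithm:
  488 = 8*57 + 32, so a_0 = 8.
  57 = 1*32 + 25, so a_1 = 1.
  32 = 1*25 + 7, so a_2 = 1.
  25 = 3*7 + 4, so a_3 = 3.
  7 = 1*4 + 3, so a_4 = 1.
  4 = 1*3 + 1, so a_5 = 1.
  3 = 3*1 + 0, so a_6 = 3.
so x = [8; 1, 1, 3, 1, 1, 3].
Convergents (p_i = a_i*p_{i-1} + p_{i-2}, q_i = a_i*q_{i-1} + q_{i-2} with p_{-2}=0, p_{-1}=1, q_{-2}=1, q_{-1}=0), until the denominator exceeds 18:
  i=0: a_0=8, p_0 = 8*1 + 0 = 8, q_0 = 8*0 + 1 = 1.
  i=1: a_1=1, p_1 = 1*8 + 1 = 9, q_1 = 1*1 + 0 = 1.
  i=2: a_2=1, p_2 = 1*9 + 8 = 17, q_2 = 1*1 + 1 = 2.
  i=3: a_3=3, p_3 = 3*17 + 9 = 60, q_3 = 3*2 + 1 = 7.
  i=4: a_4=1, p_4 = 1*60 + 17 = 77, q_4 = 1*7 + 2 = 9.
  i=5: a_5=1, p_5 = 1*77 + 60 = 137, q_5 = 1*9 + 7 = 16.
  i=6: a_6=3, p_6 = 3*137 + 77 = 488, q_6 = 3*16 + 9 = 57.
q_6 = 57 > 18, so the last convergent with denominator <= 18 is p_5/q_5 = 137/16.
The closest fraction with denominator <= 18 is either p_5/q_5 or the intermediate fraction (k*p_5 + p_4)/(k*q_5 + q_4) with the largest k >= 1 whose denominator stays <= 18; these approach x as k grows, and every other convergent or intermediate fraction in range is farther away.
Largest k: floor((18 - q_4)/q_5) = floor((18 - 9)/16) = 0.
Since k = 0, no intermediate fraction beyond p_5/q_5 has denominator <= 18, so the convergent 137/16 is the closest (its error is |488*16 - 137*57|/(57*16) = 1/912).

137/16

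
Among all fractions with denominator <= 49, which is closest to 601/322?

28/15

Expand x = 601/322 as a continued fraction with the Euclidean algorithm:
  601 = 1*322 + 279, so a_0 = 1.
  322 = 1*279 + 43, so a_1 = 1.
  279 = 6*43 + 21, so a_2 = 6.
  43 = 2*21 + 1, so a_3 = 2.
  21 = 21*1 + 0, so a_4 = 21.
so x = [1; 1, 6, 2, 21].
Convergents (p_i = a_i*p_{i-1} + p_{i-2}, q_i = a_i*q_{i-1} + q_{i-2} with p_{-2}=0, p_{-1}=1, q_{-2}=1, q_{-1}=0), until the denominator exceeds 49:
  i=0: a_0=1, p_0 = 1*1 + 0 = 1, q_0 = 1*0 + 1 = 1.
  i=1: a_1=1, p_1 = 1*1 + 1 = 2, q_1 = 1*1 + 0 = 1.
  i=2: a_2=6, p_2 = 6*2 + 1 = 13, q_2 = 6*1 + 1 = 7.
  i=3: a_3=2, p_3 = 2*13 + 2 = 28, q_3 = 2*7 + 1 = 15.
  i=4: a_4=21, p_4 = 21*28 + 13 = 601, q_4 = 21*15 + 7 = 322.
q_4 = 322 > 49, so the last convergent with denominator <= 49 is p_3/q_3 = 28/15.
The closest fraction with denominator <= 49 is either p_3/q_3 or the intermediate fraction (k*p_3 + p_2)/(k*q_3 + q_2) with the largest k >= 1 whose denominator stays <= 49; these approach x as k grows, and every other convergent or intermediate fraction in range is farther away.
Largest k: floor((49 - q_2)/q_3) = floor((49 - 7)/15) = 2.
That gives (2*28 + 13)/(2*15 + 7) = 69/37.
Compare the errors: |x - 28/15| = |601*15 - 28*322|/(322*15) = 1/4830, and |x - 69/37| = |601*37 - 69*322|/(322*37) = 19/11914.
Cross-multiplying, 1*11914 = 11914 < 91770 = 19*4830, so 1/4830 is smaller: the convergent 28/15 is closer to x than 69/37.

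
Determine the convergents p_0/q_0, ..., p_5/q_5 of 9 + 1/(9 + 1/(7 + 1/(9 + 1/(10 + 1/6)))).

9/1, 82/9, 583/64, 5329/585, 53873/5914, 328567/36069

Using the convergent recurrence p_i = a_i*p_{i-1} + p_{i-2}, q_i = a_i*q_{i-1} + q_{i-2} with p_{-2}=0, p_{-1}=1, q_{-2}=1, q_{-1}=0:
  i=0: a_0=9, p_0 = 9*1 + 0 = 9, q_0 = 9*0 + 1 = 1.
  i=1: a_1=9, p_1 = 9*9 + 1 = 82, q_1 = 9*1 + 0 = 9.
  i=2: a_2=7, p_2 = 7*82 + 9 = 583, q_2 = 7*9 + 1 = 64.
  i=3: a_3=9, p_3 = 9*583 + 82 = 5329, q_3 = 9*64 + 9 = 585.
  i=4: a_4=10, p_4 = 10*5329 + 583 = 53873, q_4 = 10*585 + 64 = 5914.
  i=5: a_5=6, p_5 = 6*53873 + 5329 = 328567, q_5 = 6*5914 + 585 = 36069.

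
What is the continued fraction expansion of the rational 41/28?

Run the Euclidean algorithm on 41 and 28; the successive quotients are the partial quotients a_0, a_1, ... (each step inverts the fractional part left over by the previous one):
  41 = 1*28 + 13, so a_0 = 1.
  28 = 2*13 + 2, so a_1 = 2.
  13 = 6*2 + 1, so a_2 = 6.
  2 = 2*1 + 0, so a_3 = 2.
The remainder reaches 0 after 4 divisions, so the expansion has 4 partial quotients, read off in order.

[1; 2, 6, 2]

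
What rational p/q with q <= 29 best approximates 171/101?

Expand x = 171/101 as a continued fraction with the Euclidean algorithm:
  171 = 1*101 + 70, so a_0 = 1.
  101 = 1*70 + 31, so a_1 = 1.
  70 = 2*31 + 8, so a_2 = 2.
  31 = 3*8 + 7, so a_3 = 3.
  8 = 1*7 + 1, so a_4 = 1.
  7 = 7*1 + 0, so a_5 = 7.
so x = [1; 1, 2, 3, 1, 7].
Convergents (p_i = a_i*p_{i-1} + p_{i-2}, q_i = a_i*q_{i-1} + q_{i-2} with p_{-2}=0, p_{-1}=1, q_{-2}=1, q_{-1}=0), until the denominator exceeds 29:
  i=0: a_0=1, p_0 = 1*1 + 0 = 1, q_0 = 1*0 + 1 = 1.
  i=1: a_1=1, p_1 = 1*1 + 1 = 2, q_1 = 1*1 + 0 = 1.
  i=2: a_2=2, p_2 = 2*2 + 1 = 5, q_2 = 2*1 + 1 = 3.
  i=3: a_3=3, p_3 = 3*5 + 2 = 17, q_3 = 3*3 + 1 = 10.
  i=4: a_4=1, p_4 = 1*17 + 5 = 22, q_4 = 1*10 + 3 = 13.
  i=5: a_5=7, p_5 = 7*22 + 17 = 171, q_5 = 7*13 + 10 = 101.
q_5 = 101 > 29, so the last convergent with denominator <= 29 is p_4/q_4 = 22/13.
The closest fraction with denominator <= 29 is either p_4/q_4 or the intermediate fraction (k*p_4 + p_3)/(k*q_4 + q_3) with the largest k >= 1 whose denominator stays <= 29; these approach x as k grows, and every other convergent or intermediate fraction in range is farther away.
Largest k: floor((29 - q_3)/q_4) = floor((29 - 10)/13) = 1.
That gives (1*22 + 17)/(1*13 + 10) = 39/23.
Compare the errors: |x - 22/13| = |171*13 - 22*101|/(101*13) = 1/1313, and |x - 39/23| = |171*23 - 39*101|/(101*23) = 6/2323.
Cross-multiplying, 1*2323 = 2323 < 7878 = 6*1313, so 1/1313 is smaller: the convergent 22/13 is closer to x than 39/23.

22/13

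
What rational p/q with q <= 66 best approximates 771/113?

423/62

Expand x = 771/113 as a continued fraction with the Euclidean algorithm:
  771 = 6*113 + 93, so a_0 = 6.
  113 = 1*93 + 20, so a_1 = 1.
  93 = 4*20 + 13, so a_2 = 4.
  20 = 1*13 + 7, so a_3 = 1.
  13 = 1*7 + 6, so a_4 = 1.
  7 = 1*6 + 1, so a_5 = 1.
  6 = 6*1 + 0, so a_6 = 6.
so x = [6; 1, 4, 1, 1, 1, 6].
Convergents (p_i = a_i*p_{i-1} + p_{i-2}, q_i = a_i*q_{i-1} + q_{i-2} with p_{-2}=0, p_{-1}=1, q_{-2}=1, q_{-1}=0), until the denominator exceeds 66:
  i=0: a_0=6, p_0 = 6*1 + 0 = 6, q_0 = 6*0 + 1 = 1.
  i=1: a_1=1, p_1 = 1*6 + 1 = 7, q_1 = 1*1 + 0 = 1.
  i=2: a_2=4, p_2 = 4*7 + 6 = 34, q_2 = 4*1 + 1 = 5.
  i=3: a_3=1, p_3 = 1*34 + 7 = 41, q_3 = 1*5 + 1 = 6.
  i=4: a_4=1, p_4 = 1*41 + 34 = 75, q_4 = 1*6 + 5 = 11.
  i=5: a_5=1, p_5 = 1*75 + 41 = 116, q_5 = 1*11 + 6 = 17.
  i=6: a_6=6, p_6 = 6*116 + 75 = 771, q_6 = 6*17 + 11 = 113.
q_6 = 113 > 66, so the last convergent with denominator <= 66 is p_5/q_5 = 116/17.
The closest fraction with denominator <= 66 is either p_5/q_5 or the intermediate fraction (k*p_5 + p_4)/(k*q_5 + q_4) with the largest k >= 1 whose denominator stays <= 66; these approach x as k grows, and every other convergent or intermediate fraction in range is farther away.
Largest k: floor((66 - q_4)/q_5) = floor((66 - 11)/17) = 3.
That gives (3*116 + 75)/(3*17 + 11) = 423/62.
Compare the errors: |x - 116/17| = |771*17 - 116*113|/(113*17) = 1/1921, and |x - 423/62| = |771*62 - 423*113|/(113*62) = 3/7006.
Cross-multiplying, 3*1921 = 5763 < 7006 = 1*7006, so 3/7006 is smaller: the intermediate fraction 423/62 is closer to x than 116/17.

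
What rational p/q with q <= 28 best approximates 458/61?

15/2

Expand x = 458/61 as a continued fraction with the Euclidean algorithm:
  458 = 7*61 + 31, so a_0 = 7.
  61 = 1*31 + 30, so a_1 = 1.
  31 = 1*30 + 1, so a_2 = 1.
  30 = 30*1 + 0, so a_3 = 30.
so x = [7; 1, 1, 30].
Convergents (p_i = a_i*p_{i-1} + p_{i-2}, q_i = a_i*q_{i-1} + q_{i-2} with p_{-2}=0, p_{-1}=1, q_{-2}=1, q_{-1}=0), until the denominator exceeds 28:
  i=0: a_0=7, p_0 = 7*1 + 0 = 7, q_0 = 7*0 + 1 = 1.
  i=1: a_1=1, p_1 = 1*7 + 1 = 8, q_1 = 1*1 + 0 = 1.
  i=2: a_2=1, p_2 = 1*8 + 7 = 15, q_2 = 1*1 + 1 = 2.
  i=3: a_3=30, p_3 = 30*15 + 8 = 458, q_3 = 30*2 + 1 = 61.
q_3 = 61 > 28, so the last convergent with denominator <= 28 is p_2/q_2 = 15/2.
The closest fraction with denominator <= 28 is either p_2/q_2 or the intermediate fraction (k*p_2 + p_1)/(k*q_2 + q_1) with the largest k >= 1 whose denominator stays <= 28; these approach x as k grows, and every other convergent or intermediate fraction in range is farther away.
Largest k: floor((28 - q_1)/q_2) = floor((28 - 1)/2) = 13.
That gives (13*15 + 8)/(13*2 + 1) = 203/27.
Compare the errors: |x - 15/2| = |458*2 - 15*61|/(61*2) = 1/122, and |x - 203/27| = |458*27 - 203*61|/(61*27) = 17/1647.
Cross-multiplying, 1*1647 = 1647 < 2074 = 17*122, so 1/122 is smaller: the convergent 15/2 is closer to x than 203/27.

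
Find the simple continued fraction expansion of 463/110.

Run the Euclidean algorithm on 463 and 110; the successive quotients are the partial quotients a_0, a_1, ... (each step inverts the fractional part left over by the previous one):
  463 = 4*110 + 23, so a_0 = 4.
  110 = 4*23 + 18, so a_1 = 4.
  23 = 1*18 + 5, so a_2 = 1.
  18 = 3*5 + 3, so a_3 = 3.
  5 = 1*3 + 2, so a_4 = 1.
  3 = 1*2 + 1, so a_5 = 1.
  2 = 2*1 + 0, so a_6 = 2.
The remainder reaches 0 after 7 divisions, so the expansion has 7 partial quotients, read off in order.

[4; 4, 1, 3, 1, 1, 2]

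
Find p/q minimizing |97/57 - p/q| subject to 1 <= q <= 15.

17/10

Expand x = 97/57 as a continued fraction with the Euclidean algorithm:
  97 = 1*57 + 40, so a_0 = 1.
  57 = 1*40 + 17, so a_1 = 1.
  40 = 2*17 + 6, so a_2 = 2.
  17 = 2*6 + 5, so a_3 = 2.
  6 = 1*5 + 1, so a_4 = 1.
  5 = 5*1 + 0, so a_5 = 5.
so x = [1; 1, 2, 2, 1, 5].
Convergents (p_i = a_i*p_{i-1} + p_{i-2}, q_i = a_i*q_{i-1} + q_{i-2} with p_{-2}=0, p_{-1}=1, q_{-2}=1, q_{-1}=0), until the denominator exceeds 15:
  i=0: a_0=1, p_0 = 1*1 + 0 = 1, q_0 = 1*0 + 1 = 1.
  i=1: a_1=1, p_1 = 1*1 + 1 = 2, q_1 = 1*1 + 0 = 1.
  i=2: a_2=2, p_2 = 2*2 + 1 = 5, q_2 = 2*1 + 1 = 3.
  i=3: a_3=2, p_3 = 2*5 + 2 = 12, q_3 = 2*3 + 1 = 7.
  i=4: a_4=1, p_4 = 1*12 + 5 = 17, q_4 = 1*7 + 3 = 10.
  i=5: a_5=5, p_5 = 5*17 + 12 = 97, q_5 = 5*10 + 7 = 57.
q_5 = 57 > 15, so the last convergent with denominator <= 15 is p_4/q_4 = 17/10.
The closest fraction with denominator <= 15 is either p_4/q_4 or the intermediate fraction (k*p_4 + p_3)/(k*q_4 + q_3) with the largest k >= 1 whose denominator stays <= 15; these approach x as k grows, and every other convergent or intermediate fraction in range is farther away.
Largest k: floor((15 - q_3)/q_4) = floor((15 - 7)/10) = 0.
Since k = 0, no intermediate fraction beyond p_4/q_4 has denominator <= 15, so the convergent 17/10 is the closest (its error is |97*10 - 17*57|/(57*10) = 1/570).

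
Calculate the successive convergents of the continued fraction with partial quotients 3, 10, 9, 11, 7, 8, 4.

3/1, 31/10, 282/91, 3133/1011, 22213/7168, 180837/58355, 745561/240588

Using the convergent recurrence p_i = a_i*p_{i-1} + p_{i-2}, q_i = a_i*q_{i-1} + q_{i-2} with p_{-2}=0, p_{-1}=1, q_{-2}=1, q_{-1}=0:
  i=0: a_0=3, p_0 = 3*1 + 0 = 3, q_0 = 3*0 + 1 = 1.
  i=1: a_1=10, p_1 = 10*3 + 1 = 31, q_1 = 10*1 + 0 = 10.
  i=2: a_2=9, p_2 = 9*31 + 3 = 282, q_2 = 9*10 + 1 = 91.
  i=3: a_3=11, p_3 = 11*282 + 31 = 3133, q_3 = 11*91 + 10 = 1011.
  i=4: a_4=7, p_4 = 7*3133 + 282 = 22213, q_4 = 7*1011 + 91 = 7168.
  i=5: a_5=8, p_5 = 8*22213 + 3133 = 180837, q_5 = 8*7168 + 1011 = 58355.
  i=6: a_6=4, p_6 = 4*180837 + 22213 = 745561, q_6 = 4*58355 + 7168 = 240588.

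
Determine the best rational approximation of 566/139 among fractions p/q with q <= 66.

Expand x = 566/139 as a continued fraction with the Euclidean algorithm:
  566 = 4*139 + 10, so a_0 = 4.
  139 = 13*10 + 9, so a_1 = 13.
  10 = 1*9 + 1, so a_2 = 1.
  9 = 9*1 + 0, so a_3 = 9.
so x = [4; 13, 1, 9].
Convergents (p_i = a_i*p_{i-1} + p_{i-2}, q_i = a_i*q_{i-1} + q_{i-2} with p_{-2}=0, p_{-1}=1, q_{-2}=1, q_{-1}=0), until the denominator exceeds 66:
  i=0: a_0=4, p_0 = 4*1 + 0 = 4, q_0 = 4*0 + 1 = 1.
  i=1: a_1=13, p_1 = 13*4 + 1 = 53, q_1 = 13*1 + 0 = 13.
  i=2: a_2=1, p_2 = 1*53 + 4 = 57, q_2 = 1*13 + 1 = 14.
  i=3: a_3=9, p_3 = 9*57 + 53 = 566, q_3 = 9*14 + 13 = 139.
q_3 = 139 > 66, so the last convergent with denominator <= 66 is p_2/q_2 = 57/14.
The closest fraction with denominator <= 66 is either p_2/q_2 or the intermediate fraction (k*p_2 + p_1)/(k*q_2 + q_1) with the largest k >= 1 whose denominator stays <= 66; these approach x as k grows, and every other convergent or intermediate fraction in range is farther away.
Largest k: floor((66 - q_1)/q_2) = floor((66 - 13)/14) = 3.
That gives (3*57 + 53)/(3*14 + 13) = 224/55.
Compare the errors: |x - 57/14| = |566*14 - 57*139|/(139*14) = 1/1946, and |x - 224/55| = |566*55 - 224*139|/(139*55) = 6/7645.
Cross-multiplying, 1*7645 = 7645 < 11676 = 6*1946, so 1/1946 is smaller: the convergent 57/14 is closer to x than 224/55.

57/14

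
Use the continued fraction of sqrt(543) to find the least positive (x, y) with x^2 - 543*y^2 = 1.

(x, y) = (669337, 28724)

First expand sqrt(543) as a continued fraction. With x_i = (sqrt(543) + m_i)/d_i and (m_0, d_0) = (0, 1): a_0 = floor(sqrt(543)) = 23, since 23^2 = 529 <= 543 < 576 = 24^2.
Iterate m_{i+1} = d_i*a_i - m_i, d_{i+1} = (543 - m_{i+1}^2)/d_i, a_{i+1} = floor((a_0 + m_{i+1})/d_{i+1}):
  m_1 = 1*23 - 0 = 23, d_1 = (543 - 23^2)/1 = 14/1 = 14, a_1 = floor((23 + 23)/14) = 3.
  m_2 = 14*3 - 23 = 19, d_2 = (543 - 19^2)/14 = 182/14 = 13, a_2 = floor((23 + 19)/13) = 3.
  m_3 = 13*3 - 19 = 20, d_3 = (543 - 20^2)/13 = 143/13 = 11, a_3 = floor((23 + 20)/11) = 3.
  m_4 = 11*3 - 20 = 13, d_4 = (543 - 13^2)/11 = 374/11 = 34, a_4 = floor((23 + 13)/34) = 1.
  m_5 = 34*1 - 13 = 21, d_5 = (543 - 21^2)/34 = 102/34 = 3, a_5 = floor((23 + 21)/3) = 14.
  m_6 = 3*14 - 21 = 21, d_6 = (543 - 21^2)/3 = 102/3 = 34, a_6 = floor((23 + 21)/34) = 1.
  m_7 = 34*1 - 21 = 13, d_7 = (543 - 13^2)/34 = 374/34 = 11, a_7 = floor((23 + 13)/11) = 3.
  m_8 = 11*3 - 13 = 20, d_8 = (543 - 20^2)/11 = 143/11 = 13, a_8 = floor((23 + 20)/13) = 3.
  m_9 = 13*3 - 20 = 19, d_9 = (543 - 19^2)/13 = 182/13 = 14, a_9 = floor((23 + 19)/14) = 3.
  m_10 = 14*3 - 19 = 23, d_10 = (543 - 23^2)/14 = 14/14 = 1, a_10 = floor((23 + 23)/1) = 46.
  m_11 = 1*46 - 23 = 23, d_11 = (543 - 23^2)/1 = 14/1 = 14: (m_11, d_11) = (m_1, d_1) = (23, 14), so from here the quotients repeat a_1, ..., a_10; the period length is 10.
So sqrt(543) = [23; (3, 3, 3, 1, 14, 1, 3, 3, 3, 46)] with period length k = 10.
k is even, so the fundamental solution of x^2 - 543y^2 = 1 is (p_{k-1}, q_{k-1}) = (p_9, q_9); compute convergents through index 9.
Convergents (p_i = a_i*p_{i-1} + p_{i-2}, q_i = a_i*q_{i-1} + q_{i-2} with p_{-2}=0, p_{-1}=1, q_{-2}=1, q_{-1}=0):
  i=0: a_0=23, p_0 = 23*1 + 0 = 23, q_0 = 23*0 + 1 = 1.
  i=1: a_1=3, p_1 = 3*23 + 1 = 70, q_1 = 3*1 + 0 = 3.
  i=2: a_2=3, p_2 = 3*70 + 23 = 233, q_2 = 3*3 + 1 = 10.
  i=3: a_3=3, p_3 = 3*233 + 70 = 769, q_3 = 3*10 + 3 = 33.
  i=4: a_4=1, p_4 = 1*769 + 233 = 1002, q_4 = 1*33 + 10 = 43.
  i=5: a_5=14, p_5 = 14*1002 + 769 = 14797, q_5 = 14*43 + 33 = 635.
  i=6: a_6=1, p_6 = 1*14797 + 1002 = 15799, q_6 = 1*635 + 43 = 678.
  i=7: a_7=3, p_7 = 3*15799 + 14797 = 62194, q_7 = 3*678 + 635 = 2669.
  i=8: a_8=3, p_8 = 3*62194 + 15799 = 202381, q_8 = 3*2669 + 678 = 8685.
  i=9: a_9=3, p_9 = 3*202381 + 62194 = 669337, q_9 = 3*8685 + 2669 = 28724.
Check: 669337^2 - 543*28724^2 = 448012019569 - 448012019568 = 1, so (x, y) = (669337, 28724) solves the equation, and by the theorem it is the least positive solution.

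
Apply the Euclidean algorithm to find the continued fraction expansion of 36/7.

[5; 7]

Run the Euclidean algorithm on 36 and 7; the successive quotients are the partial quotients a_0, a_1, ... (each step inverts the fractional part left over by the previous one):
  36 = 5*7 + 1, so a_0 = 5.
  7 = 7*1 + 0, so a_1 = 7.
The remainder reaches 0 after 2 divisions, so the expansion has 2 partial quotients, read off in order.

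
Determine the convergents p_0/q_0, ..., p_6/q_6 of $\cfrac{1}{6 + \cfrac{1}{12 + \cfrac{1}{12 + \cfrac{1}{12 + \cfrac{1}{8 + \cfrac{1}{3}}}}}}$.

0/1, 1/6, 12/73, 145/882, 1752/10657, 14161/86138, 44235/269071

Using the convergent recurrence p_i = a_i*p_{i-1} + p_{i-2}, q_i = a_i*q_{i-1} + q_{i-2} with p_{-2}=0, p_{-1}=1, q_{-2}=1, q_{-1}=0:
  i=0: a_0=0, p_0 = 0*1 + 0 = 0, q_0 = 0*0 + 1 = 1.
  i=1: a_1=6, p_1 = 6*0 + 1 = 1, q_1 = 6*1 + 0 = 6.
  i=2: a_2=12, p_2 = 12*1 + 0 = 12, q_2 = 12*6 + 1 = 73.
  i=3: a_3=12, p_3 = 12*12 + 1 = 145, q_3 = 12*73 + 6 = 882.
  i=4: a_4=12, p_4 = 12*145 + 12 = 1752, q_4 = 12*882 + 73 = 10657.
  i=5: a_5=8, p_5 = 8*1752 + 145 = 14161, q_5 = 8*10657 + 882 = 86138.
  i=6: a_6=3, p_6 = 3*14161 + 1752 = 44235, q_6 = 3*86138 + 10657 = 269071.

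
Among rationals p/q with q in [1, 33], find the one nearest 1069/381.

Expand x = 1069/381 as a continued fraction with the Euclidean algorithm:
  1069 = 2*381 + 307, so a_0 = 2.
  381 = 1*307 + 74, so a_1 = 1.
  307 = 4*74 + 11, so a_2 = 4.
  74 = 6*11 + 8, so a_3 = 6.
  11 = 1*8 + 3, so a_4 = 1.
  8 = 2*3 + 2, so a_5 = 2.
  3 = 1*2 + 1, so a_6 = 1.
  2 = 2*1 + 0, so a_7 = 2.
so x = [2; 1, 4, 6, 1, 2, 1, 2].
Convergents (p_i = a_i*p_{i-1} + p_{i-2}, q_i = a_i*q_{i-1} + q_{i-2} with p_{-2}=0, p_{-1}=1, q_{-2}=1, q_{-1}=0), until the denominator exceeds 33:
  i=0: a_0=2, p_0 = 2*1 + 0 = 2, q_0 = 2*0 + 1 = 1.
  i=1: a_1=1, p_1 = 1*2 + 1 = 3, q_1 = 1*1 + 0 = 1.
  i=2: a_2=4, p_2 = 4*3 + 2 = 14, q_2 = 4*1 + 1 = 5.
  i=3: a_3=6, p_3 = 6*14 + 3 = 87, q_3 = 6*5 + 1 = 31.
  i=4: a_4=1, p_4 = 1*87 + 14 = 101, q_4 = 1*31 + 5 = 36.
q_4 = 36 > 33, so the last convergent with denominator <= 33 is p_3/q_3 = 87/31.
The closest fraction with denominator <= 33 is either p_3/q_3 or the intermediate fraction (k*p_3 + p_2)/(k*q_3 + q_2) with the largest k >= 1 whose denominator stays <= 33; these approach x as k grows, and every other convergent or intermediate fraction in range is farther away.
Largest k: floor((33 - q_2)/q_3) = floor((33 - 5)/31) = 0.
Since k = 0, no intermediate fraction beyond p_3/q_3 has denominator <= 33, so the convergent 87/31 is the closest (its error is |1069*31 - 87*381|/(381*31) = 8/11811).

87/31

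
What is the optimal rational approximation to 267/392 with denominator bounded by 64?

Expand x = 267/392 as a continued fraction with the Euclidean algorithm:
  267 = 0*392 + 267, so a_0 = 0.
  392 = 1*267 + 125, so a_1 = 1.
  267 = 2*125 + 17, so a_2 = 2.
  125 = 7*17 + 6, so a_3 = 7.
  17 = 2*6 + 5, so a_4 = 2.
  6 = 1*5 + 1, so a_5 = 1.
  5 = 5*1 + 0, so a_6 = 5.
so x = [0; 1, 2, 7, 2, 1, 5].
Convergents (p_i = a_i*p_{i-1} + p_{i-2}, q_i = a_i*q_{i-1} + q_{i-2} with p_{-2}=0, p_{-1}=1, q_{-2}=1, q_{-1}=0), until the denominator exceeds 64:
  i=0: a_0=0, p_0 = 0*1 + 0 = 0, q_0 = 0*0 + 1 = 1.
  i=1: a_1=1, p_1 = 1*0 + 1 = 1, q_1 = 1*1 + 0 = 1.
  i=2: a_2=2, p_2 = 2*1 + 0 = 2, q_2 = 2*1 + 1 = 3.
  i=3: a_3=7, p_3 = 7*2 + 1 = 15, q_3 = 7*3 + 1 = 22.
  i=4: a_4=2, p_4 = 2*15 + 2 = 32, q_4 = 2*22 + 3 = 47.
  i=5: a_5=1, p_5 = 1*32 + 15 = 47, q_5 = 1*47 + 22 = 69.
q_5 = 69 > 64, so the last convergent with denominator <= 64 is p_4/q_4 = 32/47.
The closest fraction with denominator <= 64 is either p_4/q_4 or the intermediate fraction (k*p_4 + p_3)/(k*q_4 + q_3) with the largest k >= 1 whose denominator stays <= 64; these approach x as k grows, and every other convergent or intermediate fraction in range is farther away.
Largest k: floor((64 - q_3)/q_4) = floor((64 - 22)/47) = 0.
Since k = 0, no intermediate fraction beyond p_4/q_4 has denominator <= 64, so the convergent 32/47 is the closest (its error is |267*47 - 32*392|/(392*47) = 5/18424).

32/47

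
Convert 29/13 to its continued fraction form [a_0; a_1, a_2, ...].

Run the Euclidean algorithm on 29 and 13; the successive quotients are the partial quotients a_0, a_1, ... (each step inverts the fractional part left over by the previous one):
  29 = 2*13 + 3, so a_0 = 2.
  13 = 4*3 + 1, so a_1 = 4.
  3 = 3*1 + 0, so a_2 = 3.
The remainder reaches 0 after 3 divisions, so the expansion has 3 partial quotients, read off in order.

[2; 4, 3]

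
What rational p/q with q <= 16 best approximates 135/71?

19/10

Expand x = 135/71 as a continued fraction with the Euclidean algorithm:
  135 = 1*71 + 64, so a_0 = 1.
  71 = 1*64 + 7, so a_1 = 1.
  64 = 9*7 + 1, so a_2 = 9.
  7 = 7*1 + 0, so a_3 = 7.
so x = [1; 1, 9, 7].
Convergents (p_i = a_i*p_{i-1} + p_{i-2}, q_i = a_i*q_{i-1} + q_{i-2} with p_{-2}=0, p_{-1}=1, q_{-2}=1, q_{-1}=0), until the denominator exceeds 16:
  i=0: a_0=1, p_0 = 1*1 + 0 = 1, q_0 = 1*0 + 1 = 1.
  i=1: a_1=1, p_1 = 1*1 + 1 = 2, q_1 = 1*1 + 0 = 1.
  i=2: a_2=9, p_2 = 9*2 + 1 = 19, q_2 = 9*1 + 1 = 10.
  i=3: a_3=7, p_3 = 7*19 + 2 = 135, q_3 = 7*10 + 1 = 71.
q_3 = 71 > 16, so the last convergent with denominator <= 16 is p_2/q_2 = 19/10.
The closest fraction with denominator <= 16 is either p_2/q_2 or the intermediate fraction (k*p_2 + p_1)/(k*q_2 + q_1) with the largest k >= 1 whose denominator stays <= 16; these approach x as k grows, and every other convergent or intermediate fraction in range is farther away.
Largest k: floor((16 - q_1)/q_2) = floor((16 - 1)/10) = 1.
That gives (1*19 + 2)/(1*10 + 1) = 21/11.
Compare the errors: |x - 19/10| = |135*10 - 19*71|/(71*10) = 1/710, and |x - 21/11| = |135*11 - 21*71|/(71*11) = 6/781.
Cross-multiplying, 1*781 = 781 < 4260 = 6*710, so 1/710 is smaller: the convergent 19/10 is closer to x than 21/11.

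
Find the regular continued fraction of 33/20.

[1; 1, 1, 1, 6]

Run the Euclidean algorithm on 33 and 20; the successive quotients are the partial quotients a_0, a_1, ... (each step inverts the fractional part left over by the previous one):
  33 = 1*20 + 13, so a_0 = 1.
  20 = 1*13 + 7, so a_1 = 1.
  13 = 1*7 + 6, so a_2 = 1.
  7 = 1*6 + 1, so a_3 = 1.
  6 = 6*1 + 0, so a_4 = 6.
The remainder reaches 0 after 5 divisions, so the expansion has 5 partial quotients, read off in order.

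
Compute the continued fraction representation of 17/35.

[0; 2, 17]

Run the Euclidean algorithm on 17 and 35; the successive quotients are the partial quotients a_0, a_1, ... (each step inverts the fractional part left over by the previous one):
  17 = 0*35 + 17, so a_0 = 0.
  35 = 2*17 + 1, so a_1 = 2.
  17 = 17*1 + 0, so a_2 = 17.
The remainder reaches 0 after 3 divisions, so the expansion has 3 partial quotients, read off in order.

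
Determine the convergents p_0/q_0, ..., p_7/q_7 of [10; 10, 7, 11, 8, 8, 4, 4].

10/1, 101/10, 717/71, 7988/791, 64621/6399, 524956/51983, 2164445/214331, 9182736/909307

Using the convergent recurrence p_i = a_i*p_{i-1} + p_{i-2}, q_i = a_i*q_{i-1} + q_{i-2} with p_{-2}=0, p_{-1}=1, q_{-2}=1, q_{-1}=0:
  i=0: a_0=10, p_0 = 10*1 + 0 = 10, q_0 = 10*0 + 1 = 1.
  i=1: a_1=10, p_1 = 10*10 + 1 = 101, q_1 = 10*1 + 0 = 10.
  i=2: a_2=7, p_2 = 7*101 + 10 = 717, q_2 = 7*10 + 1 = 71.
  i=3: a_3=11, p_3 = 11*717 + 101 = 7988, q_3 = 11*71 + 10 = 791.
  i=4: a_4=8, p_4 = 8*7988 + 717 = 64621, q_4 = 8*791 + 71 = 6399.
  i=5: a_5=8, p_5 = 8*64621 + 7988 = 524956, q_5 = 8*6399 + 791 = 51983.
  i=6: a_6=4, p_6 = 4*524956 + 64621 = 2164445, q_6 = 4*51983 + 6399 = 214331.
  i=7: a_7=4, p_7 = 4*2164445 + 524956 = 9182736, q_7 = 4*214331 + 51983 = 909307.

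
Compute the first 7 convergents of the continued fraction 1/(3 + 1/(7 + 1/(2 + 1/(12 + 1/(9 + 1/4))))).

0/1, 1/3, 7/22, 15/47, 187/586, 1698/5321, 6979/21870

Using the convergent recurrence p_i = a_i*p_{i-1} + p_{i-2}, q_i = a_i*q_{i-1} + q_{i-2} with p_{-2}=0, p_{-1}=1, q_{-2}=1, q_{-1}=0:
  i=0: a_0=0, p_0 = 0*1 + 0 = 0, q_0 = 0*0 + 1 = 1.
  i=1: a_1=3, p_1 = 3*0 + 1 = 1, q_1 = 3*1 + 0 = 3.
  i=2: a_2=7, p_2 = 7*1 + 0 = 7, q_2 = 7*3 + 1 = 22.
  i=3: a_3=2, p_3 = 2*7 + 1 = 15, q_3 = 2*22 + 3 = 47.
  i=4: a_4=12, p_4 = 12*15 + 7 = 187, q_4 = 12*47 + 22 = 586.
  i=5: a_5=9, p_5 = 9*187 + 15 = 1698, q_5 = 9*586 + 47 = 5321.
  i=6: a_6=4, p_6 = 4*1698 + 187 = 6979, q_6 = 4*5321 + 586 = 21870.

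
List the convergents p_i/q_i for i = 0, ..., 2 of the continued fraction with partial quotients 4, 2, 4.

Using the convergent recurrence p_i = a_i*p_{i-1} + p_{i-2}, q_i = a_i*q_{i-1} + q_{i-2} with p_{-2}=0, p_{-1}=1, q_{-2}=1, q_{-1}=0:
  i=0: a_0=4, p_0 = 4*1 + 0 = 4, q_0 = 4*0 + 1 = 1.
  i=1: a_1=2, p_1 = 2*4 + 1 = 9, q_1 = 2*1 + 0 = 2.
  i=2: a_2=4, p_2 = 4*9 + 4 = 40, q_2 = 4*2 + 1 = 9.

4/1, 9/2, 40/9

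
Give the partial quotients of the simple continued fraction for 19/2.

Run the Euclidean algorithm on 19 and 2; the successive quotients are the partial quotients a_0, a_1, ... (each step inverts the fractional part left over by the previous one):
  19 = 9*2 + 1, so a_0 = 9.
  2 = 2*1 + 0, so a_1 = 2.
The remainder reaches 0 after 2 divisions, so the expansion has 2 partial quotients, read off in order.

[9; 2]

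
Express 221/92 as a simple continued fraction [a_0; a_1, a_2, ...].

Run the Euclidean algorithm on 221 and 92; the successive quotients are the partial quotients a_0, a_1, ... (each step inverts the fractional part left over by the previous one):
  221 = 2*92 + 37, so a_0 = 2.
  92 = 2*37 + 18, so a_1 = 2.
  37 = 2*18 + 1, so a_2 = 2.
  18 = 18*1 + 0, so a_3 = 18.
The remainder reaches 0 after 4 divisions, so the expansion has 4 partial quotients, read off in order.

[2; 2, 2, 18]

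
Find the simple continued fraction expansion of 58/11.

Run the Euclidean algorithm on 58 and 11; the successive quotients are the partial quotients a_0, a_1, ... (each step inverts the fractional part left over by the previous one):
  58 = 5*11 + 3, so a_0 = 5.
  11 = 3*3 + 2, so a_1 = 3.
  3 = 1*2 + 1, so a_2 = 1.
  2 = 2*1 + 0, so a_3 = 2.
The remainder reaches 0 after 4 divisions, so the expansion has 4 partial quotients, read off in order.

[5; 3, 1, 2]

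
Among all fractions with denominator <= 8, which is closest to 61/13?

Expand x = 61/13 as a continued fraction with the Euclidean algorithm:
  61 = 4*13 + 9, so a_0 = 4.
  13 = 1*9 + 4, so a_1 = 1.
  9 = 2*4 + 1, so a_2 = 2.
  4 = 4*1 + 0, so a_3 = 4.
so x = [4; 1, 2, 4].
Convergents (p_i = a_i*p_{i-1} + p_{i-2}, q_i = a_i*q_{i-1} + q_{i-2} with p_{-2}=0, p_{-1}=1, q_{-2}=1, q_{-1}=0), until the denominator exceeds 8:
  i=0: a_0=4, p_0 = 4*1 + 0 = 4, q_0 = 4*0 + 1 = 1.
  i=1: a_1=1, p_1 = 1*4 + 1 = 5, q_1 = 1*1 + 0 = 1.
  i=2: a_2=2, p_2 = 2*5 + 4 = 14, q_2 = 2*1 + 1 = 3.
  i=3: a_3=4, p_3 = 4*14 + 5 = 61, q_3 = 4*3 + 1 = 13.
q_3 = 13 > 8, so the last convergent with denominator <= 8 is p_2/q_2 = 14/3.
The closest fraction with denominator <= 8 is either p_2/q_2 or the intermediate fraction (k*p_2 + p_1)/(k*q_2 + q_1) with the largest k >= 1 whose denominator stays <= 8; these approach x as k grows, and every other convergent or intermediate fraction in range is farther away.
Largest k: floor((8 - q_1)/q_2) = floor((8 - 1)/3) = 2.
That gives (2*14 + 5)/(2*3 + 1) = 33/7.
Compare the errors: |x - 14/3| = |61*3 - 14*13|/(13*3) = 1/39, and |x - 33/7| = |61*7 - 33*13|/(13*7) = 2/91.
Cross-multiplying, 2*39 = 78 < 91 = 1*91, so 2/91 is smaller: the intermediate fraction 33/7 is closer to x than 14/3.

33/7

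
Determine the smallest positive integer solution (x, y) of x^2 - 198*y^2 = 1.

First expand sqrt(198) as a continued fraction. With x_i = (sqrt(198) + m_i)/d_i and (m_0, d_0) = (0, 1): a_0 = floor(sqrt(198)) = 14, since 14^2 = 196 <= 198 < 225 = 15^2.
Iterate m_{i+1} = d_i*a_i - m_i, d_{i+1} = (198 - m_{i+1}^2)/d_i, a_{i+1} = floor((a_0 + m_{i+1})/d_{i+1}):
  m_1 = 1*14 - 0 = 14, d_1 = (198 - 14^2)/1 = 2/1 = 2, a_1 = floor((14 + 14)/2) = 14.
  m_2 = 2*14 - 14 = 14, d_2 = (198 - 14^2)/2 = 2/2 = 1, a_2 = floor((14 + 14)/1) = 28.
  m_3 = 1*28 - 14 = 14, d_3 = (198 - 14^2)/1 = 2/1 = 2: (m_3, d_3) = (m_1, d_1) = (14, 2), so from here the quotients repeat a_1, a_2; the period length is 2.
So sqrt(198) = [14; (14, 28)] with period length k = 2.
k is even, so the fundamental solution of x^2 - 198y^2 = 1 is (p_{k-1}, q_{k-1}) = (p_1, q_1); compute convergents through index 1.
Convergents (p_i = a_i*p_{i-1} + p_{i-2}, q_i = a_i*q_{i-1} + q_{i-2} with p_{-2}=0, p_{-1}=1, q_{-2}=1, q_{-1}=0):
  i=0: a_0=14, p_0 = 14*1 + 0 = 14, q_0 = 14*0 + 1 = 1.
  i=1: a_1=14, p_1 = 14*14 + 1 = 197, q_1 = 14*1 + 0 = 14.
Check: 197^2 - 198*14^2 = 38809 - 38808 = 1, so (x, y) = (197, 14) solves the equation, and by the theorem it is the least positive solution.

(x, y) = (197, 14)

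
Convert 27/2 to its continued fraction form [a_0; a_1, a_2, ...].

Run the Euclidean algorithm on 27 and 2; the successive quotients are the partial quotients a_0, a_1, ... (each step inverts the fractional part left over by the previous one):
  27 = 13*2 + 1, so a_0 = 13.
  2 = 2*1 + 0, so a_1 = 2.
The remainder reaches 0 after 2 divisions, so the expansion has 2 partial quotients, read off in order.

[13; 2]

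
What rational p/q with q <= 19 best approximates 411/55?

Expand x = 411/55 as a continued fraction with the Euclidean algorithm:
  411 = 7*55 + 26, so a_0 = 7.
  55 = 2*26 + 3, so a_1 = 2.
  26 = 8*3 + 2, so a_2 = 8.
  3 = 1*2 + 1, so a_3 = 1.
  2 = 2*1 + 0, so a_4 = 2.
so x = [7; 2, 8, 1, 2].
Convergents (p_i = a_i*p_{i-1} + p_{i-2}, q_i = a_i*q_{i-1} + q_{i-2} with p_{-2}=0, p_{-1}=1, q_{-2}=1, q_{-1}=0), until the denominator exceeds 19:
  i=0: a_0=7, p_0 = 7*1 + 0 = 7, q_0 = 7*0 + 1 = 1.
  i=1: a_1=2, p_1 = 2*7 + 1 = 15, q_1 = 2*1 + 0 = 2.
  i=2: a_2=8, p_2 = 8*15 + 7 = 127, q_2 = 8*2 + 1 = 17.
  i=3: a_3=1, p_3 = 1*127 + 15 = 142, q_3 = 1*17 + 2 = 19.
  i=4: a_4=2, p_4 = 2*142 + 127 = 411, q_4 = 2*19 + 17 = 55.
q_4 = 55 > 19, so the last convergent with denominator <= 19 is p_3/q_3 = 142/19.
The closest fraction with denominator <= 19 is either p_3/q_3 or the intermediate fraction (k*p_3 + p_2)/(k*q_3 + q_2) with the largest k >= 1 whose denominator stays <= 19; these approach x as k grows, and every other convergent or intermediate fraction in range is farther away.
Largest k: floor((19 - q_2)/q_3) = floor((19 - 17)/19) = 0.
Since k = 0, no intermediate fraction beyond p_3/q_3 has denominator <= 19, so the convergent 142/19 is the closest (its error is |411*19 - 142*55|/(55*19) = 1/1045).

142/19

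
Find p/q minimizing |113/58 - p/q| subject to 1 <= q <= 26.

37/19

Expand x = 113/58 as a continued fraction with the Euclidean algorithm:
  113 = 1*58 + 55, so a_0 = 1.
  58 = 1*55 + 3, so a_1 = 1.
  55 = 18*3 + 1, so a_2 = 18.
  3 = 3*1 + 0, so a_3 = 3.
so x = [1; 1, 18, 3].
Convergents (p_i = a_i*p_{i-1} + p_{i-2}, q_i = a_i*q_{i-1} + q_{i-2} with p_{-2}=0, p_{-1}=1, q_{-2}=1, q_{-1}=0), until the denominator exceeds 26:
  i=0: a_0=1, p_0 = 1*1 + 0 = 1, q_0 = 1*0 + 1 = 1.
  i=1: a_1=1, p_1 = 1*1 + 1 = 2, q_1 = 1*1 + 0 = 1.
  i=2: a_2=18, p_2 = 18*2 + 1 = 37, q_2 = 18*1 + 1 = 19.
  i=3: a_3=3, p_3 = 3*37 + 2 = 113, q_3 = 3*19 + 1 = 58.
q_3 = 58 > 26, so the last convergent with denominator <= 26 is p_2/q_2 = 37/19.
The closest fraction with denominator <= 26 is either p_2/q_2 or the intermediate fraction (k*p_2 + p_1)/(k*q_2 + q_1) with the largest k >= 1 whose denominator stays <= 26; these approach x as k grows, and every other convergent or intermediate fraction in range is farther away.
Largest k: floor((26 - q_1)/q_2) = floor((26 - 1)/19) = 1.
That gives (1*37 + 2)/(1*19 + 1) = 39/20.
Compare the errors: |x - 37/19| = |113*19 - 37*58|/(58*19) = 1/1102, and |x - 39/20| = |113*20 - 39*58|/(58*20) = 2/1160.
Cross-multiplying, 1*1160 = 1160 < 2204 = 2*1102, so 1/1102 is smaller: the convergent 37/19 is closer to x than 39/20.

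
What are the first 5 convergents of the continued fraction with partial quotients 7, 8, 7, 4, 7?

7/1, 57/8, 406/57, 1681/236, 12173/1709

Using the convergent recurrence p_i = a_i*p_{i-1} + p_{i-2}, q_i = a_i*q_{i-1} + q_{i-2} with p_{-2}=0, p_{-1}=1, q_{-2}=1, q_{-1}=0:
  i=0: a_0=7, p_0 = 7*1 + 0 = 7, q_0 = 7*0 + 1 = 1.
  i=1: a_1=8, p_1 = 8*7 + 1 = 57, q_1 = 8*1 + 0 = 8.
  i=2: a_2=7, p_2 = 7*57 + 7 = 406, q_2 = 7*8 + 1 = 57.
  i=3: a_3=4, p_3 = 4*406 + 57 = 1681, q_3 = 4*57 + 8 = 236.
  i=4: a_4=7, p_4 = 7*1681 + 406 = 12173, q_4 = 7*236 + 57 = 1709.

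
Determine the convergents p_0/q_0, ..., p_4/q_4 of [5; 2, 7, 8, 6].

5/1, 11/2, 82/15, 667/122, 4084/747

Using the convergent recurrence p_i = a_i*p_{i-1} + p_{i-2}, q_i = a_i*q_{i-1} + q_{i-2} with p_{-2}=0, p_{-1}=1, q_{-2}=1, q_{-1}=0:
  i=0: a_0=5, p_0 = 5*1 + 0 = 5, q_0 = 5*0 + 1 = 1.
  i=1: a_1=2, p_1 = 2*5 + 1 = 11, q_1 = 2*1 + 0 = 2.
  i=2: a_2=7, p_2 = 7*11 + 5 = 82, q_2 = 7*2 + 1 = 15.
  i=3: a_3=8, p_3 = 8*82 + 11 = 667, q_3 = 8*15 + 2 = 122.
  i=4: a_4=6, p_4 = 6*667 + 82 = 4084, q_4 = 6*122 + 15 = 747.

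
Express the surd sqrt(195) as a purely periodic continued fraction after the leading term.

Write x_i = (sqrt(195) + m_i)/d_i with (m_0, d_0) = (0, 1). a_0 = floor(sqrt(195)) = 13, since 13^2 = 169 <= 195 < 196 = 14^2.
Iterate m_{i+1} = d_i*a_i - m_i, d_{i+1} = (195 - m_{i+1}^2)/d_i, a_{i+1} = floor((a_0 + m_{i+1})/d_{i+1}):
  m_1 = 1*13 - 0 = 13, d_1 = (195 - 13^2)/1 = 26/1 = 26, a_1 = floor((13 + 13)/26) = 1.
  m_2 = 26*1 - 13 = 13, d_2 = (195 - 13^2)/26 = 26/26 = 1, a_2 = floor((13 + 13)/1) = 26.
  m_3 = 1*26 - 13 = 13, d_3 = (195 - 13^2)/1 = 26/1 = 26: (m_3, d_3) = (m_1, d_1) = (13, 26), so from here the quotients repeat a_1, a_2; the period length is 2.
Hence the expansion of sqrt(195) is a_0 = 13 followed by the repeating block 1, 26 (period 2).

[13; (1, 26)]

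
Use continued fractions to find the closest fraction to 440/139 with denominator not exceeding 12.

19/6

Expand x = 440/139 as a continued fraction with the Euclidean algorithm:
  440 = 3*139 + 23, so a_0 = 3.
  139 = 6*23 + 1, so a_1 = 6.
  23 = 23*1 + 0, so a_2 = 23.
so x = [3; 6, 23].
Convergents (p_i = a_i*p_{i-1} + p_{i-2}, q_i = a_i*q_{i-1} + q_{i-2} with p_{-2}=0, p_{-1}=1, q_{-2}=1, q_{-1}=0), until the denominator exceeds 12:
  i=0: a_0=3, p_0 = 3*1 + 0 = 3, q_0 = 3*0 + 1 = 1.
  i=1: a_1=6, p_1 = 6*3 + 1 = 19, q_1 = 6*1 + 0 = 6.
  i=2: a_2=23, p_2 = 23*19 + 3 = 440, q_2 = 23*6 + 1 = 139.
q_2 = 139 > 12, so the last convergent with denominator <= 12 is p_1/q_1 = 19/6.
The closest fraction with denominator <= 12 is either p_1/q_1 or the intermediate fraction (k*p_1 + p_0)/(k*q_1 + q_0) with the largest k >= 1 whose denominator stays <= 12; these approach x as k grows, and every other convergent or intermediate fraction in range is farther away.
Largest k: floor((12 - q_0)/q_1) = floor((12 - 1)/6) = 1.
That gives (1*19 + 3)/(1*6 + 1) = 22/7.
Compare the errors: |x - 19/6| = |440*6 - 19*139|/(139*6) = 1/834, and |x - 22/7| = |440*7 - 22*139|/(139*7) = 22/973.
Cross-multiplying, 1*973 = 973 < 18348 = 22*834, so 1/834 is smaller: the convergent 19/6 is closer to x than 22/7.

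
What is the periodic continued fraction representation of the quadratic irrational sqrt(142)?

Write x_i = (sqrt(142) + m_i)/d_i with (m_0, d_0) = (0, 1). a_0 = floor(sqrt(142)) = 11, since 11^2 = 121 <= 142 < 144 = 12^2.
Iterate m_{i+1} = d_i*a_i - m_i, d_{i+1} = (142 - m_{i+1}^2)/d_i, a_{i+1} = floor((a_0 + m_{i+1})/d_{i+1}):
  m_1 = 1*11 - 0 = 11, d_1 = (142 - 11^2)/1 = 21/1 = 21, a_1 = floor((11 + 11)/21) = 1.
  m_2 = 21*1 - 11 = 10, d_2 = (142 - 10^2)/21 = 42/21 = 2, a_2 = floor((11 + 10)/2) = 10.
  m_3 = 2*10 - 10 = 10, d_3 = (142 - 10^2)/2 = 42/2 = 21, a_3 = floor((11 + 10)/21) = 1.
  m_4 = 21*1 - 10 = 11, d_4 = (142 - 11^2)/21 = 21/21 = 1, a_4 = floor((11 + 11)/1) = 22.
  m_5 = 1*22 - 11 = 11, d_5 = (142 - 11^2)/1 = 21/1 = 21: (m_5, d_5) = (m_1, d_1) = (11, 21), so from here the quotients repeat a_1, ..., a_4; the period length is 4.
Hence the expansion of sqrt(142) is a_0 = 11 followed by the repeating block 1, 10, 1, 22 (period 4).

[11; (1, 10, 1, 22)]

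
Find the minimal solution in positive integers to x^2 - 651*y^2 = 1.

(x, y) = (1735, 68)

First expand sqrt(651) as a continued fraction. With x_i = (sqrt(651) + m_i)/d_i and (m_0, d_0) = (0, 1): a_0 = floor(sqrt(651)) = 25, since 25^2 = 625 <= 651 < 676 = 26^2.
Iterate m_{i+1} = d_i*a_i - m_i, d_{i+1} = (651 - m_{i+1}^2)/d_i, a_{i+1} = floor((a_0 + m_{i+1})/d_{i+1}):
  m_1 = 1*25 - 0 = 25, d_1 = (651 - 25^2)/1 = 26/1 = 26, a_1 = floor((25 + 25)/26) = 1.
  m_2 = 26*1 - 25 = 1, d_2 = (651 - 1^2)/26 = 650/26 = 25, a_2 = floor((25 + 1)/25) = 1.
  m_3 = 25*1 - 1 = 24, d_3 = (651 - 24^2)/25 = 75/25 = 3, a_3 = floor((25 + 24)/3) = 16.
  m_4 = 3*16 - 24 = 24, d_4 = (651 - 24^2)/3 = 75/3 = 25, a_4 = floor((25 + 24)/25) = 1.
  m_5 = 25*1 - 24 = 1, d_5 = (651 - 1^2)/25 = 650/25 = 26, a_5 = floor((25 + 1)/26) = 1.
  m_6 = 26*1 - 1 = 25, d_6 = (651 - 25^2)/26 = 26/26 = 1, a_6 = floor((25 + 25)/1) = 50.
  m_7 = 1*50 - 25 = 25, d_7 = (651 - 25^2)/1 = 26/1 = 26: (m_7, d_7) = (m_1, d_1) = (25, 26), so from here the quotients repeat a_1, ..., a_6; the period length is 6.
So sqrt(651) = [25; (1, 1, 16, 1, 1, 50)] with period length k = 6.
k is even, so the fundamental solution of x^2 - 651y^2 = 1 is (p_{k-1}, q_{k-1}) = (p_5, q_5); compute convergents through index 5.
Convergents (p_i = a_i*p_{i-1} + p_{i-2}, q_i = a_i*q_{i-1} + q_{i-2} with p_{-2}=0, p_{-1}=1, q_{-2}=1, q_{-1}=0):
  i=0: a_0=25, p_0 = 25*1 + 0 = 25, q_0 = 25*0 + 1 = 1.
  i=1: a_1=1, p_1 = 1*25 + 1 = 26, q_1 = 1*1 + 0 = 1.
  i=2: a_2=1, p_2 = 1*26 + 25 = 51, q_2 = 1*1 + 1 = 2.
  i=3: a_3=16, p_3 = 16*51 + 26 = 842, q_3 = 16*2 + 1 = 33.
  i=4: a_4=1, p_4 = 1*842 + 51 = 893, q_4 = 1*33 + 2 = 35.
  i=5: a_5=1, p_5 = 1*893 + 842 = 1735, q_5 = 1*35 + 33 = 68.
Check: 1735^2 - 651*68^2 = 3010225 - 3010224 = 1, so (x, y) = (1735, 68) solves the equation, and by the theorem it is the least positive solution.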